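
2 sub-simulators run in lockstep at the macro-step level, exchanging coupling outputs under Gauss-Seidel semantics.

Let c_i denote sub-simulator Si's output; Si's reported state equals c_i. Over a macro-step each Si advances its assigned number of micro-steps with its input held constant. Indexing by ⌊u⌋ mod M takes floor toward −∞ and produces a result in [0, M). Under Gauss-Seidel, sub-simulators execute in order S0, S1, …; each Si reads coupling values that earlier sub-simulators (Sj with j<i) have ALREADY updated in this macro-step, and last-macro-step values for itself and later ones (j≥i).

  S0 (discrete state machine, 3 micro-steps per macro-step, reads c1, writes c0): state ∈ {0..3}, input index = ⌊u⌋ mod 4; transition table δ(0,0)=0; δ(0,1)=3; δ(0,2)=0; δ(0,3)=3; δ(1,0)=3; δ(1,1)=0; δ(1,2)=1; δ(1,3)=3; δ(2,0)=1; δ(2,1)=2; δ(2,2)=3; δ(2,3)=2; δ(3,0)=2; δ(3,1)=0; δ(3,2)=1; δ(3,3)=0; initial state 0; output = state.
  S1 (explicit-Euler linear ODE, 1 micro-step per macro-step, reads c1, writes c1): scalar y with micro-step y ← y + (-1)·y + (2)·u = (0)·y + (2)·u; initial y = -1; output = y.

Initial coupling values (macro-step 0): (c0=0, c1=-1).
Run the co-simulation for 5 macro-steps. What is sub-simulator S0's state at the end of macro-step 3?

macro 1: S0 reads c1=-1 → after 3×micro: 3; S1 reads c1=-1 → after 1×micro: -2 ⇒ (c0=3, c1=-2)
macro 2: S0 reads c1=-2 → after 3×micro: 1; S1 reads c1=-2 → after 1×micro: -4 ⇒ (c0=1, c1=-4)
macro 3: S0 reads c1=-4 → after 3×micro: 1; S1 reads c1=-4 → after 1×micro: -8 ⇒ (c0=1, c1=-8)
macro 4: S0 reads c1=-8 → after 3×micro: 1; S1 reads c1=-8 → after 1×micro: -16 ⇒ (c0=1, c1=-16)
macro 5: S0 reads c1=-16 → after 3×micro: 1; S1 reads c1=-16 → after 1×micro: -32 ⇒ (c0=1, c1=-32)

S0 state at macro-step 3 = 1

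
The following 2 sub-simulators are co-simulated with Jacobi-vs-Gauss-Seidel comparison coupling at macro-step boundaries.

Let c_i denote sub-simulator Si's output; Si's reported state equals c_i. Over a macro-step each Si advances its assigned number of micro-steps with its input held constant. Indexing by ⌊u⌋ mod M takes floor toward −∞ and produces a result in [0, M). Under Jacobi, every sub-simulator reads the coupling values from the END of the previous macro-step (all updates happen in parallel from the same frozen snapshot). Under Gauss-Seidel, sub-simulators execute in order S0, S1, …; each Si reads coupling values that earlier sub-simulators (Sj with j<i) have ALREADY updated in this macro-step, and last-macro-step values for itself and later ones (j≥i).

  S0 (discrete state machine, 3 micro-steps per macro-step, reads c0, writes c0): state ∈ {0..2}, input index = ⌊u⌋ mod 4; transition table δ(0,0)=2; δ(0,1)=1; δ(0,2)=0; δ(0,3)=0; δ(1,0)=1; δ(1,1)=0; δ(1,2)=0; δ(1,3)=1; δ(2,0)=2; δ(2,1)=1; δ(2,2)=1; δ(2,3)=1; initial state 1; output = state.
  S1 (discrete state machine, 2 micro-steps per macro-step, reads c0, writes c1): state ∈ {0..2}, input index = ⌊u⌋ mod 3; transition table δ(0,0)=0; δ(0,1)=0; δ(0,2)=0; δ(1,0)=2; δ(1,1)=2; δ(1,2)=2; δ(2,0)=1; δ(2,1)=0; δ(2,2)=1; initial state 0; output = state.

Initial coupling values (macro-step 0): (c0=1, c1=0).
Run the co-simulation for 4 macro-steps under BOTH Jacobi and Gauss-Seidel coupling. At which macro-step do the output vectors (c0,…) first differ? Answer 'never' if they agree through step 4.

[Jacobi] macro 1: S0 reads c0=1 → after 3×micro: 0; S1 reads c0=1 → after 2×micro: 0 ⇒ (c0=0, c1=0)
[Jacobi] macro 2: S0 reads c0=0 → after 3×micro: 2; S1 reads c0=0 → after 2×micro: 0 ⇒ (c0=2, c1=0)
[Jacobi] macro 3: S0 reads c0=2 → after 3×micro: 0; S1 reads c0=2 → after 2×micro: 0 ⇒ (c0=0, c1=0)
[Jacobi] macro 4: S0 reads c0=0 → after 3×micro: 2; S1 reads c0=0 → after 2×micro: 0 ⇒ (c0=2, c1=0)
[Gauss-Seidel] macro 1: S0 reads c0=1 → after 3×micro: 0; S1 reads c0=0 → after 2×micro: 0 ⇒ (c0=0, c1=0)
[Gauss-Seidel] macro 2: S0 reads c0=0 → after 3×micro: 2; S1 reads c0=2 → after 2×micro: 0 ⇒ (c0=2, c1=0)
[Gauss-Seidel] macro 3: S0 reads c0=2 → after 3×micro: 0; S1 reads c0=0 → after 2×micro: 0 ⇒ (c0=0, c1=0)
[Gauss-Seidel] macro 4: S0 reads c0=0 → after 3×micro: 2; S1 reads c0=2 → after 2×micro: 0 ⇒ (c0=2, c1=0)

first divergence at macro-step: never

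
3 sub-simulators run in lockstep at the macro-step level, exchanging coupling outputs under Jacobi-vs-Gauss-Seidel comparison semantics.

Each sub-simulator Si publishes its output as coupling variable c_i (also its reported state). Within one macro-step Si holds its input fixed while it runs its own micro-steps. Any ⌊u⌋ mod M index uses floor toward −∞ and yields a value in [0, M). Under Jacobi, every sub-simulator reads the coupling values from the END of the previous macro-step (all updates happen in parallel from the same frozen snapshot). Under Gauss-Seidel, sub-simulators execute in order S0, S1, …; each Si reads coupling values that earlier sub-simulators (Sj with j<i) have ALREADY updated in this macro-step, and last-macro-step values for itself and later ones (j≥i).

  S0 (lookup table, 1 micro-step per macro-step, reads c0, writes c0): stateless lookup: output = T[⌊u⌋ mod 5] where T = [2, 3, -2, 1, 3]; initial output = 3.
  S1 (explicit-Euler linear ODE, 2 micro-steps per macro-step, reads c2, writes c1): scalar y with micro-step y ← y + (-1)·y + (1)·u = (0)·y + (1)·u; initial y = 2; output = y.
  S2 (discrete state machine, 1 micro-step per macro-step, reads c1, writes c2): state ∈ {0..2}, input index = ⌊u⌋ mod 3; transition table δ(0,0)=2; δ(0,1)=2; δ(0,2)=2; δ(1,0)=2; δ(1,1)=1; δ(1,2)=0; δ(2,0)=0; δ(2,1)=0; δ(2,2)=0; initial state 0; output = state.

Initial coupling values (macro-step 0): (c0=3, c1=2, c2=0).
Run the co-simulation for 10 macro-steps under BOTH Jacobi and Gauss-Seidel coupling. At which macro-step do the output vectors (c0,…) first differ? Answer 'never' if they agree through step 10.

[Jacobi] macro 1: S0 reads c0=3 → after 1×micro: 1; S1 reads c2=0 → after 2×micro: 0; S2 reads c1=2 → after 1×micro: 2 ⇒ (c0=1, c1=0, c2=2)
[Jacobi] macro 2: S0 reads c0=1 → after 1×micro: 3; S1 reads c2=2 → after 2×micro: 2; S2 reads c1=0 → after 1×micro: 0 ⇒ (c0=3, c1=2, c2=0)
[Jacobi] macro 3: S0 reads c0=3 → after 1×micro: 1; S1 reads c2=0 → after 2×micro: 0; S2 reads c1=2 → after 1×micro: 2 ⇒ (c0=1, c1=0, c2=2)
[Jacobi] macro 4: S0 reads c0=1 → after 1×micro: 3; S1 reads c2=2 → after 2×micro: 2; S2 reads c1=0 → after 1×micro: 0 ⇒ (c0=3, c1=2, c2=0)
[Jacobi] macro 5: S0 reads c0=3 → after 1×micro: 1; S1 reads c2=0 → after 2×micro: 0; S2 reads c1=2 → after 1×micro: 2 ⇒ (c0=1, c1=0, c2=2)
[Jacobi] macro 6: S0 reads c0=1 → after 1×micro: 3; S1 reads c2=2 → after 2×micro: 2; S2 reads c1=0 → after 1×micro: 0 ⇒ (c0=3, c1=2, c2=0)
[Jacobi] macro 7: S0 reads c0=3 → after 1×micro: 1; S1 reads c2=0 → after 2×micro: 0; S2 reads c1=2 → after 1×micro: 2 ⇒ (c0=1, c1=0, c2=2)
[Jacobi] macro 8: S0 reads c0=1 → after 1×micro: 3; S1 reads c2=2 → after 2×micro: 2; S2 reads c1=0 → after 1×micro: 0 ⇒ (c0=3, c1=2, c2=0)
[Jacobi] macro 9: S0 reads c0=3 → after 1×micro: 1; S1 reads c2=0 → after 2×micro: 0; S2 reads c1=2 → after 1×micro: 2 ⇒ (c0=1, c1=0, c2=2)
[Jacobi] macro 10: S0 reads c0=1 → after 1×micro: 3; S1 reads c2=2 → after 2×micro: 2; S2 reads c1=0 → after 1×micro: 0 ⇒ (c0=3, c1=2, c2=0)
[Gauss-Seidel] macro 1: S0 reads c0=3 → after 1×micro: 1; S1 reads c2=0 → after 2×micro: 0; S2 reads c1=0 → after 1×micro: 2 ⇒ (c0=1, c1=0, c2=2)
[Gauss-Seidel] macro 2: S0 reads c0=1 → after 1×micro: 3; S1 reads c2=2 → after 2×micro: 2; S2 reads c1=2 → after 1×micro: 0 ⇒ (c0=3, c1=2, c2=0)
[Gauss-Seidel] macro 3: S0 reads c0=3 → after 1×micro: 1; S1 reads c2=0 → after 2×micro: 0; S2 reads c1=0 → after 1×micro: 2 ⇒ (c0=1, c1=0, c2=2)
[Gauss-Seidel] macro 4: S0 reads c0=1 → after 1×micro: 3; S1 reads c2=2 → after 2×micro: 2; S2 reads c1=2 → after 1×micro: 0 ⇒ (c0=3, c1=2, c2=0)
[Gauss-Seidel] macro 5: S0 reads c0=3 → after 1×micro: 1; S1 reads c2=0 → after 2×micro: 0; S2 reads c1=0 → after 1×micro: 2 ⇒ (c0=1, c1=0, c2=2)
[Gauss-Seidel] macro 6: S0 reads c0=1 → after 1×micro: 3; S1 reads c2=2 → after 2×micro: 2; S2 reads c1=2 → after 1×micro: 0 ⇒ (c0=3, c1=2, c2=0)
[Gauss-Seidel] macro 7: S0 reads c0=3 → after 1×micro: 1; S1 reads c2=0 → after 2×micro: 0; S2 reads c1=0 → after 1×micro: 2 ⇒ (c0=1, c1=0, c2=2)
[Gauss-Seidel] macro 8: S0 reads c0=1 → after 1×micro: 3; S1 reads c2=2 → after 2×micro: 2; S2 reads c1=2 → after 1×micro: 0 ⇒ (c0=3, c1=2, c2=0)
[Gauss-Seidel] macro 9: S0 reads c0=3 → after 1×micro: 1; S1 reads c2=0 → after 2×micro: 0; S2 reads c1=0 → after 1×micro: 2 ⇒ (c0=1, c1=0, c2=2)
[Gauss-Seidel] macro 10: S0 reads c0=1 → after 1×micro: 3; S1 reads c2=2 → after 2×micro: 2; S2 reads c1=2 → after 1×micro: 0 ⇒ (c0=3, c1=2, c2=0)

first divergence at macro-step: never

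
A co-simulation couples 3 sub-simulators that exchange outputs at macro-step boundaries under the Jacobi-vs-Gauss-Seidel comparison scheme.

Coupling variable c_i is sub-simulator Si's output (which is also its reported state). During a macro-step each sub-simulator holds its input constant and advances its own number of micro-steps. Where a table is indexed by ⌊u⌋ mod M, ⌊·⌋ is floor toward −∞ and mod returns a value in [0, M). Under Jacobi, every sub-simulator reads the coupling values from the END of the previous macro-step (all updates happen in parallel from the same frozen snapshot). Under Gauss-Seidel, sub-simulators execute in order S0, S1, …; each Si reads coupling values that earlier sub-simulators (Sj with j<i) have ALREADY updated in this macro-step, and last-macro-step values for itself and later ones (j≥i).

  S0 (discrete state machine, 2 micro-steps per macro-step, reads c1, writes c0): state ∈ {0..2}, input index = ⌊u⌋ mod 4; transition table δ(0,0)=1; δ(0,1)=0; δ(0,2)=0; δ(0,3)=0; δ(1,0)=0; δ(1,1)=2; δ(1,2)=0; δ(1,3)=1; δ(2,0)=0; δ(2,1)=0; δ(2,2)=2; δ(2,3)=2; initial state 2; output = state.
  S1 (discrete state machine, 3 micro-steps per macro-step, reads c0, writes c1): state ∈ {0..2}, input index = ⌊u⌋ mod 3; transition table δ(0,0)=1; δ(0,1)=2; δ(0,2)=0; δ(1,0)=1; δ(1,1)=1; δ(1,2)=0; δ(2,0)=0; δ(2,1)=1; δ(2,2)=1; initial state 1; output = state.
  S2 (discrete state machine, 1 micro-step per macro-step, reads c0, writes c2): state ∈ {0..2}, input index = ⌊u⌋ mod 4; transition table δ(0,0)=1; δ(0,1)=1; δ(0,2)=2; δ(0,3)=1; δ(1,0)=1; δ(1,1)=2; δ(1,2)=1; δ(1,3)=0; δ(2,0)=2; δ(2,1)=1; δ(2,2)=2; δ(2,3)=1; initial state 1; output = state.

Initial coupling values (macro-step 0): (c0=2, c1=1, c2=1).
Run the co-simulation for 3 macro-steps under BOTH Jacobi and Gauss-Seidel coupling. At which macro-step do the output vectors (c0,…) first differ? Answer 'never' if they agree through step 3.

[Jacobi] macro 1: S0 reads c1=1 → after 2×micro: 0; S1 reads c0=2 → after 3×micro: 0; S2 reads c0=2 → after 1×micro: 1 ⇒ (c0=0, c1=0, c2=1)
[Jacobi] macro 2: S0 reads c1=0 → after 2×micro: 0; S1 reads c0=0 → after 3×micro: 1; S2 reads c0=0 → after 1×micro: 1 ⇒ (c0=0, c1=1, c2=1)
[Jacobi] macro 3: S0 reads c1=1 → after 2×micro: 0; S1 reads c0=0 → after 3×micro: 1; S2 reads c0=0 → after 1×micro: 1 ⇒ (c0=0, c1=1, c2=1)
[Gauss-Seidel] macro 1: S0 reads c1=1 → after 2×micro: 0; S1 reads c0=0 → after 3×micro: 1; S2 reads c0=0 → after 1×micro: 1 ⇒ (c0=0, c1=1, c2=1)
[Gauss-Seidel] macro 2: S0 reads c1=1 → after 2×micro: 0; S1 reads c0=0 → after 3×micro: 1; S2 reads c0=0 → after 1×micro: 1 ⇒ (c0=0, c1=1, c2=1)
[Gauss-Seidel] macro 3: S0 reads c1=1 → after 2×micro: 0; S1 reads c0=0 → after 3×micro: 1; S2 reads c0=0 → after 1×micro: 1 ⇒ (c0=0, c1=1, c2=1)

first divergence at macro-step: 1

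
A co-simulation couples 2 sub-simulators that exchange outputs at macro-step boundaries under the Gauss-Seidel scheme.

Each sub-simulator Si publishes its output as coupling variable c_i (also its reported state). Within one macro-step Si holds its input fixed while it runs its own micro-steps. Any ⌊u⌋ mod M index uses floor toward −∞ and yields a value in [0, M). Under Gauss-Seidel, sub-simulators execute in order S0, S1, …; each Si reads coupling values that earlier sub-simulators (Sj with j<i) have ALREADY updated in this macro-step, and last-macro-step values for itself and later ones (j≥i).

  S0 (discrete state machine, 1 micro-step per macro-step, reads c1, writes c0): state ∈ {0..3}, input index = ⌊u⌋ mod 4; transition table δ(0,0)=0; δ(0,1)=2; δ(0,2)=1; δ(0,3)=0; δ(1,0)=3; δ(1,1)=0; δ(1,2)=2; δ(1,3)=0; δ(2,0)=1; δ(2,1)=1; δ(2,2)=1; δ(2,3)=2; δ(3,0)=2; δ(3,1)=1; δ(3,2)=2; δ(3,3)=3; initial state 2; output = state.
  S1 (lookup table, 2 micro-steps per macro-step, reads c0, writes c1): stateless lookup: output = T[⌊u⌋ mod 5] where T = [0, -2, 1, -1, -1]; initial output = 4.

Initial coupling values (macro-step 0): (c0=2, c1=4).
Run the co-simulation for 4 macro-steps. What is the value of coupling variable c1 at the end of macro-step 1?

macro 1: S0 reads c1=4 → after 1×micro: 1; S1 reads c0=1 → after 2×micro: -2 ⇒ (c0=1, c1=-2)
macro 2: S0 reads c1=-2 → after 1×micro: 2; S1 reads c0=2 → after 2×micro: 1 ⇒ (c0=2, c1=1)
macro 3: S0 reads c1=1 → after 1×micro: 1; S1 reads c0=1 → after 2×micro: -2 ⇒ (c0=1, c1=-2)
macro 4: S0 reads c1=-2 → after 1×micro: 2; S1 reads c0=2 → after 2×micro: 1 ⇒ (c0=2, c1=1)

c1 at macro-step 1 = -2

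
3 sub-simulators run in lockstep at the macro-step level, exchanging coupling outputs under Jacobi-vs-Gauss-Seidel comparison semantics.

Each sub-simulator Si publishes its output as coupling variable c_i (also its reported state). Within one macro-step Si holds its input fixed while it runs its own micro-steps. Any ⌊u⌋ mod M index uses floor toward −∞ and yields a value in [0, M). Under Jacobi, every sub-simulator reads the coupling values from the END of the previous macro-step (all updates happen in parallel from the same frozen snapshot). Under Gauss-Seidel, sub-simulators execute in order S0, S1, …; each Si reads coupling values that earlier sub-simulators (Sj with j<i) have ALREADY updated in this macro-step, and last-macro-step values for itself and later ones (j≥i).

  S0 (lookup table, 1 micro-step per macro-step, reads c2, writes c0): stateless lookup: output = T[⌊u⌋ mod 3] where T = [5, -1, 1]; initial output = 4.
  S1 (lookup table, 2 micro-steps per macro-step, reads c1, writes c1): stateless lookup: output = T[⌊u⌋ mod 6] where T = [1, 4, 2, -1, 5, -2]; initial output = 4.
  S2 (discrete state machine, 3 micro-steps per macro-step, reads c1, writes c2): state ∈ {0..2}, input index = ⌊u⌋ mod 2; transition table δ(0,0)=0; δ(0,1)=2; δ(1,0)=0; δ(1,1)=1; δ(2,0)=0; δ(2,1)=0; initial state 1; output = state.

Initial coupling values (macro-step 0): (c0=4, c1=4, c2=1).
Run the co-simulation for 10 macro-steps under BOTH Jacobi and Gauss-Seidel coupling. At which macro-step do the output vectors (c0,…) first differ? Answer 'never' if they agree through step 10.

first divergence at macro-step: 1

[Jacobi] macro 1: S0 reads c2=1 → after 1×micro: -1; S1 reads c1=4 → after 2×micro: 5; S2 reads c1=4 → after 3×micro: 0 ⇒ (c0=-1, c1=5, c2=0)
[Jacobi] macro 2: S0 reads c2=0 → after 1×micro: 5; S1 reads c1=5 → after 2×micro: -2; S2 reads c1=5 → after 3×micro: 2 ⇒ (c0=5, c1=-2, c2=2)
[Jacobi] macro 3: S0 reads c2=2 → after 1×micro: 1; S1 reads c1=-2 → after 2×micro: 5; S2 reads c1=-2 → after 3×micro: 0 ⇒ (c0=1, c1=5, c2=0)
[Jacobi] macro 4: S0 reads c2=0 → after 1×micro: 5; S1 reads c1=5 → after 2×micro: -2; S2 reads c1=5 → after 3×micro: 2 ⇒ (c0=5, c1=-2, c2=2)
[Jacobi] macro 5: S0 reads c2=2 → after 1×micro: 1; S1 reads c1=-2 → after 2×micro: 5; S2 reads c1=-2 → after 3×micro: 0 ⇒ (c0=1, c1=5, c2=0)
[Jacobi] macro 6: S0 reads c2=0 → after 1×micro: 5; S1 reads c1=5 → after 2×micro: -2; S2 reads c1=5 → after 3×micro: 2 ⇒ (c0=5, c1=-2, c2=2)
[Jacobi] macro 7: S0 reads c2=2 → after 1×micro: 1; S1 reads c1=-2 → after 2×micro: 5; S2 reads c1=-2 → after 3×micro: 0 ⇒ (c0=1, c1=5, c2=0)
[Jacobi] macro 8: S0 reads c2=0 → after 1×micro: 5; S1 reads c1=5 → after 2×micro: -2; S2 reads c1=5 → after 3×micro: 2 ⇒ (c0=5, c1=-2, c2=2)
[Jacobi] macro 9: S0 reads c2=2 → after 1×micro: 1; S1 reads c1=-2 → after 2×micro: 5; S2 reads c1=-2 → after 3×micro: 0 ⇒ (c0=1, c1=5, c2=0)
[Jacobi] macro 10: S0 reads c2=0 → after 1×micro: 5; S1 reads c1=5 → after 2×micro: -2; S2 reads c1=5 → after 3×micro: 2 ⇒ (c0=5, c1=-2, c2=2)
[Gauss-Seidel] macro 1: S0 reads c2=1 → after 1×micro: -1; S1 reads c1=4 → after 2×micro: 5; S2 reads c1=5 → after 3×micro: 1 ⇒ (c0=-1, c1=5, c2=1)
[Gauss-Seidel] macro 2: S0 reads c2=1 → after 1×micro: -1; S1 reads c1=5 → after 2×micro: -2; S2 reads c1=-2 → after 3×micro: 0 ⇒ (c0=-1, c1=-2, c2=0)
[Gauss-Seidel] macro 3: S0 reads c2=0 → after 1×micro: 5; S1 reads c1=-2 → after 2×micro: 5; S2 reads c1=5 → after 3×micro: 2 ⇒ (c0=5, c1=5, c2=2)
[Gauss-Seidel] macro 4: S0 reads c2=2 → after 1×micro: 1; S1 reads c1=5 → after 2×micro: -2; S2 reads c1=-2 → after 3×micro: 0 ⇒ (c0=1, c1=-2, c2=0)
[Gauss-Seidel] macro 5: S0 reads c2=0 → after 1×micro: 5; S1 reads c1=-2 → after 2×micro: 5; S2 reads c1=5 → after 3×micro: 2 ⇒ (c0=5, c1=5, c2=2)
[Gauss-Seidel] macro 6: S0 reads c2=2 → after 1×micro: 1; S1 reads c1=5 → after 2×micro: -2; S2 reads c1=-2 → after 3×micro: 0 ⇒ (c0=1, c1=-2, c2=0)
[Gauss-Seidel] macro 7: S0 reads c2=0 → after 1×micro: 5; S1 reads c1=-2 → after 2×micro: 5; S2 reads c1=5 → after 3×micro: 2 ⇒ (c0=5, c1=5, c2=2)
[Gauss-Seidel] macro 8: S0 reads c2=2 → after 1×micro: 1; S1 reads c1=5 → after 2×micro: -2; S2 reads c1=-2 → after 3×micro: 0 ⇒ (c0=1, c1=-2, c2=0)
[Gauss-Seidel] macro 9: S0 reads c2=0 → after 1×micro: 5; S1 reads c1=-2 → after 2×micro: 5; S2 reads c1=5 → after 3×micro: 2 ⇒ (c0=5, c1=5, c2=2)
[Gauss-Seidel] macro 10: S0 reads c2=2 → after 1×micro: 1; S1 reads c1=5 → after 2×micro: -2; S2 reads c1=-2 → after 3×micro: 0 ⇒ (c0=1, c1=-2, c2=0)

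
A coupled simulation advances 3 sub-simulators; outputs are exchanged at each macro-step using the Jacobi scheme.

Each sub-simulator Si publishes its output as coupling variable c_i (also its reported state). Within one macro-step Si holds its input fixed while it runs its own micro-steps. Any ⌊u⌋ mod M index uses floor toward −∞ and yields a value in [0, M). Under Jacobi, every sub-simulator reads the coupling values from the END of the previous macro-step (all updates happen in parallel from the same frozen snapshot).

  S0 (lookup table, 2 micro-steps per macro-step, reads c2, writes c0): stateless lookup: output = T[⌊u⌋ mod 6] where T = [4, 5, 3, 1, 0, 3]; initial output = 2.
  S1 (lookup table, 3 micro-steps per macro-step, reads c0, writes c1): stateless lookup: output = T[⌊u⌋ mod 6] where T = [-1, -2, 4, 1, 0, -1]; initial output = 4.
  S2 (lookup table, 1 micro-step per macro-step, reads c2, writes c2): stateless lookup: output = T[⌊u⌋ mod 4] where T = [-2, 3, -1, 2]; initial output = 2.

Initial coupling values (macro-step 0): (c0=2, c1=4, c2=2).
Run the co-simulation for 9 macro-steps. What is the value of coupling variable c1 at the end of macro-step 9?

macro 1: S0 reads c2=2 → after 2×micro: 3; S1 reads c0=2 → after 3×micro: 4; S2 reads c2=2 → after 1×micro: -1 ⇒ (c0=3, c1=4, c2=-1)
macro 2: S0 reads c2=-1 → after 2×micro: 3; S1 reads c0=3 → after 3×micro: 1; S2 reads c2=-1 → after 1×micro: 2 ⇒ (c0=3, c1=1, c2=2)
macro 3: S0 reads c2=2 → after 2×micro: 3; S1 reads c0=3 → after 3×micro: 1; S2 reads c2=2 → after 1×micro: -1 ⇒ (c0=3, c1=1, c2=-1)
macro 4: S0 reads c2=-1 → after 2×micro: 3; S1 reads c0=3 → after 3×micro: 1; S2 reads c2=-1 → after 1×micro: 2 ⇒ (c0=3, c1=1, c2=2)
macro 5: S0 reads c2=2 → after 2×micro: 3; S1 reads c0=3 → after 3×micro: 1; S2 reads c2=2 → after 1×micro: -1 ⇒ (c0=3, c1=1, c2=-1)
macro 6: S0 reads c2=-1 → after 2×micro: 3; S1 reads c0=3 → after 3×micro: 1; S2 reads c2=-1 → after 1×micro: 2 ⇒ (c0=3, c1=1, c2=2)
macro 7: S0 reads c2=2 → after 2×micro: 3; S1 reads c0=3 → after 3×micro: 1; S2 reads c2=2 → after 1×micro: -1 ⇒ (c0=3, c1=1, c2=-1)
macro 8: S0 reads c2=-1 → after 2×micro: 3; S1 reads c0=3 → after 3×micro: 1; S2 reads c2=-1 → after 1×micro: 2 ⇒ (c0=3, c1=1, c2=2)
macro 9: S0 reads c2=2 → after 2×micro: 3; S1 reads c0=3 → after 3×micro: 1; S2 reads c2=2 → after 1×micro: -1 ⇒ (c0=3, c1=1, c2=-1)

c1 at macro-step 9 = 1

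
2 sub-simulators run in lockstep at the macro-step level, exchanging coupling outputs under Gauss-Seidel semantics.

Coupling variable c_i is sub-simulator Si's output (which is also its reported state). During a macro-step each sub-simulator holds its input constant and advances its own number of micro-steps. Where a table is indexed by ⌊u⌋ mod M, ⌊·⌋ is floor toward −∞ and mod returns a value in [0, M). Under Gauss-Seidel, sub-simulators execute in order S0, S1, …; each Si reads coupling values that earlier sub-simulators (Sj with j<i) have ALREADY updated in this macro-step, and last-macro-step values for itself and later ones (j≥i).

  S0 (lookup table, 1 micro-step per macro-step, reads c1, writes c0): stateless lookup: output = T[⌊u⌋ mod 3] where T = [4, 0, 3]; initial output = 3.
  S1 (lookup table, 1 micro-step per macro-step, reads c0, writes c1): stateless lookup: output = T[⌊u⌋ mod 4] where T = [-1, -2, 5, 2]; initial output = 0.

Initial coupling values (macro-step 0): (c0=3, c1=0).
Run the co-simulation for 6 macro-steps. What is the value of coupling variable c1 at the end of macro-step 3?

macro 1: S0 reads c1=0 → after 1×micro: 4; S1 reads c0=4 → after 1×micro: -1 ⇒ (c0=4, c1=-1)
macro 2: S0 reads c1=-1 → after 1×micro: 3; S1 reads c0=3 → after 1×micro: 2 ⇒ (c0=3, c1=2)
macro 3: S0 reads c1=2 → after 1×micro: 3; S1 reads c0=3 → after 1×micro: 2 ⇒ (c0=3, c1=2)
macro 4: S0 reads c1=2 → after 1×micro: 3; S1 reads c0=3 → after 1×micro: 2 ⇒ (c0=3, c1=2)
macro 5: S0 reads c1=2 → after 1×micro: 3; S1 reads c0=3 → after 1×micro: 2 ⇒ (c0=3, c1=2)
macro 6: S0 reads c1=2 → after 1×micro: 3; S1 reads c0=3 → after 1×micro: 2 ⇒ (c0=3, c1=2)

c1 at macro-step 3 = 2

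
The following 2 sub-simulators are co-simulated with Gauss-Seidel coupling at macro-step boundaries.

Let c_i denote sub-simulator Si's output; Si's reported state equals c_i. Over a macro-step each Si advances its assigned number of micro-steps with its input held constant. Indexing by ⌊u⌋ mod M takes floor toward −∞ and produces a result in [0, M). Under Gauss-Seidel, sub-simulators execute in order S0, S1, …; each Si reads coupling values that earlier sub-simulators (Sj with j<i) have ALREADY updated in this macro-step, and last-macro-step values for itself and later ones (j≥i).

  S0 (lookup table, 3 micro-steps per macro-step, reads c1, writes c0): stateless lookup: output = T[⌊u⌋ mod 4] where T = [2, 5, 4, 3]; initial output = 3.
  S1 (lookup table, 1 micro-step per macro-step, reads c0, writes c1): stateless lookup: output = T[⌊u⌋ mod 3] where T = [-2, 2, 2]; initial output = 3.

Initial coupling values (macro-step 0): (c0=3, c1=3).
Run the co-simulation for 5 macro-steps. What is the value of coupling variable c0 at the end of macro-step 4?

macro 1: S0 reads c1=3 → after 3×micro: 3; S1 reads c0=3 → after 1×micro: -2 ⇒ (c0=3, c1=-2)
macro 2: S0 reads c1=-2 → after 3×micro: 4; S1 reads c0=4 → after 1×micro: 2 ⇒ (c0=4, c1=2)
macro 3: S0 reads c1=2 → after 3×micro: 4; S1 reads c0=4 → after 1×micro: 2 ⇒ (c0=4, c1=2)
macro 4: S0 reads c1=2 → after 3×micro: 4; S1 reads c0=4 → after 1×micro: 2 ⇒ (c0=4, c1=2)
macro 5: S0 reads c1=2 → after 3×micro: 4; S1 reads c0=4 → after 1×micro: 2 ⇒ (c0=4, c1=2)

c0 at macro-step 4 = 4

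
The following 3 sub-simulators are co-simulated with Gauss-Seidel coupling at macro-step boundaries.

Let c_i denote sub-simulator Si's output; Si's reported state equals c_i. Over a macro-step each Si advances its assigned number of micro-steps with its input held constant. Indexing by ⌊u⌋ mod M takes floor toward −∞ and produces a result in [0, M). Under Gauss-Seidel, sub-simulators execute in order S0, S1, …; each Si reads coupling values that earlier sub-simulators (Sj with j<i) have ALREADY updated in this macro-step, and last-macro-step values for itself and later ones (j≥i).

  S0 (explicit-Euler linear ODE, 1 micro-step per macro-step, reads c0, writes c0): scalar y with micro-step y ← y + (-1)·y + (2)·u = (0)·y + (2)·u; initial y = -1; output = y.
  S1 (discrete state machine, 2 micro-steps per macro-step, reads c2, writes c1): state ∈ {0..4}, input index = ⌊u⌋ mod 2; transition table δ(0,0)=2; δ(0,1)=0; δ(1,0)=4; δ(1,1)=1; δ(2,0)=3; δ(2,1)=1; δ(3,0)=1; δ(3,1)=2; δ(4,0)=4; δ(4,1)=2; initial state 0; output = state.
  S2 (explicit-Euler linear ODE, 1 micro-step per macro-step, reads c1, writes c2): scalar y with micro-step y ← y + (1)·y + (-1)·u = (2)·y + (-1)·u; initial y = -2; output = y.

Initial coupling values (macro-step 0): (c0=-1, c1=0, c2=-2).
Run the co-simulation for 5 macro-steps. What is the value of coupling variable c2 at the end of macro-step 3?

c2 at macro-step 3 = -31

macro 1: S0 reads c0=-1 → after 1×micro: -2; S1 reads c2=-2 → after 2×micro: 3; S2 reads c1=3 → after 1×micro: -7 ⇒ (c0=-2, c1=3, c2=-7)
macro 2: S0 reads c0=-2 → after 1×micro: -4; S1 reads c2=-7 → after 2×micro: 1; S2 reads c1=1 → after 1×micro: -15 ⇒ (c0=-4, c1=1, c2=-15)
macro 3: S0 reads c0=-4 → after 1×micro: -8; S1 reads c2=-15 → after 2×micro: 1; S2 reads c1=1 → after 1×micro: -31 ⇒ (c0=-8, c1=1, c2=-31)
macro 4: S0 reads c0=-8 → after 1×micro: -16; S1 reads c2=-31 → after 2×micro: 1; S2 reads c1=1 → after 1×micro: -63 ⇒ (c0=-16, c1=1, c2=-63)
macro 5: S0 reads c0=-16 → after 1×micro: -32; S1 reads c2=-63 → after 2×micro: 1; S2 reads c1=1 → after 1×micro: -127 ⇒ (c0=-32, c1=1, c2=-127)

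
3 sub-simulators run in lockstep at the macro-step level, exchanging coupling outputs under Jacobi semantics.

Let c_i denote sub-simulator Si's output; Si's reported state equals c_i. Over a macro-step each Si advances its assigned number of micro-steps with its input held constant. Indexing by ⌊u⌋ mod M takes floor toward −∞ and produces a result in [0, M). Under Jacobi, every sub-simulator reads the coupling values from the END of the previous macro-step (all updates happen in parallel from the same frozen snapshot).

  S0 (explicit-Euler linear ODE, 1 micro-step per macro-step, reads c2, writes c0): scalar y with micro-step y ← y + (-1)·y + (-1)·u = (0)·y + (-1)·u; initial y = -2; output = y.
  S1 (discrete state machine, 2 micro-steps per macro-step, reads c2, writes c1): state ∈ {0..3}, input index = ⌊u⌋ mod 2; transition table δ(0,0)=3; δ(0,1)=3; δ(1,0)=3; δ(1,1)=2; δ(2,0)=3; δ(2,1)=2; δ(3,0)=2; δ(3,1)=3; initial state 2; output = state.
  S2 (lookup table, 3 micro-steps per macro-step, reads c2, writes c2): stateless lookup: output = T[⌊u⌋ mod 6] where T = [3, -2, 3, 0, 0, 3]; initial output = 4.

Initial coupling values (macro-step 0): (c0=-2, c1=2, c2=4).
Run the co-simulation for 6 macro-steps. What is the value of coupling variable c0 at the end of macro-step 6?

macro 1: S0 reads c2=4 → after 1×micro: -4; S1 reads c2=4 → after 2×micro: 2; S2 reads c2=4 → after 3×micro: 0 ⇒ (c0=-4, c1=2, c2=0)
macro 2: S0 reads c2=0 → after 1×micro: 0; S1 reads c2=0 → after 2×micro: 2; S2 reads c2=0 → after 3×micro: 3 ⇒ (c0=0, c1=2, c2=3)
macro 3: S0 reads c2=3 → after 1×micro: -3; S1 reads c2=3 → after 2×micro: 2; S2 reads c2=3 → after 3×micro: 0 ⇒ (c0=-3, c1=2, c2=0)
macro 4: S0 reads c2=0 → after 1×micro: 0; S1 reads c2=0 → after 2×micro: 2; S2 reads c2=0 → after 3×micro: 3 ⇒ (c0=0, c1=2, c2=3)
macro 5: S0 reads c2=3 → after 1×micro: -3; S1 reads c2=3 → after 2×micro: 2; S2 reads c2=3 → after 3×micro: 0 ⇒ (c0=-3, c1=2, c2=0)
macro 6: S0 reads c2=0 → after 1×micro: 0; S1 reads c2=0 → after 2×micro: 2; S2 reads c2=0 → after 3×micro: 3 ⇒ (c0=0, c1=2, c2=3)

c0 at macro-step 6 = 0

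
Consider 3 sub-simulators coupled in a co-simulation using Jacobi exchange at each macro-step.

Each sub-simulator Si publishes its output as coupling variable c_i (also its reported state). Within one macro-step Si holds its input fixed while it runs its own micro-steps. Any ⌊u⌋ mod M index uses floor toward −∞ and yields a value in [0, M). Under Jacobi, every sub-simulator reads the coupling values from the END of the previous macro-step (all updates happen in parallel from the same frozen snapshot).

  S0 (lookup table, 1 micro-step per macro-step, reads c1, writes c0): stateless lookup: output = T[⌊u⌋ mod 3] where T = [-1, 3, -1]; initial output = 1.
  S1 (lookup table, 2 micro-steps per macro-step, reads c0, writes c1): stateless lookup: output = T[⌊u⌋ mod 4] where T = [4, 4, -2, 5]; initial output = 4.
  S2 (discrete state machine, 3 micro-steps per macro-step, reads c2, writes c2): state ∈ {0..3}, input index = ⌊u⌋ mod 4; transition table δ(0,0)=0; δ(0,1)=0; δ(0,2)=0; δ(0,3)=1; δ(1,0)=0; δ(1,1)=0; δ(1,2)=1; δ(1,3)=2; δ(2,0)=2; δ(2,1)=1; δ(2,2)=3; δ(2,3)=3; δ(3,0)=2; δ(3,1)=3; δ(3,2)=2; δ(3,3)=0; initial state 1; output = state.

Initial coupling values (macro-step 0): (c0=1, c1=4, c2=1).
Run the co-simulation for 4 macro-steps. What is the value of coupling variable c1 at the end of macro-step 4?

c1 at macro-step 4 = 5

macro 1: S0 reads c1=4 → after 1×micro: 3; S1 reads c0=1 → after 2×micro: 4; S2 reads c2=1 → after 3×micro: 0 ⇒ (c0=3, c1=4, c2=0)
macro 2: S0 reads c1=4 → after 1×micro: 3; S1 reads c0=3 → after 2×micro: 5; S2 reads c2=0 → after 3×micro: 0 ⇒ (c0=3, c1=5, c2=0)
macro 3: S0 reads c1=5 → after 1×micro: -1; S1 reads c0=3 → after 2×micro: 5; S2 reads c2=0 → after 3×micro: 0 ⇒ (c0=-1, c1=5, c2=0)
macro 4: S0 reads c1=5 → after 1×micro: -1; S1 reads c0=-1 → after 2×micro: 5; S2 reads c2=0 → after 3×micro: 0 ⇒ (c0=-1, c1=5, c2=0)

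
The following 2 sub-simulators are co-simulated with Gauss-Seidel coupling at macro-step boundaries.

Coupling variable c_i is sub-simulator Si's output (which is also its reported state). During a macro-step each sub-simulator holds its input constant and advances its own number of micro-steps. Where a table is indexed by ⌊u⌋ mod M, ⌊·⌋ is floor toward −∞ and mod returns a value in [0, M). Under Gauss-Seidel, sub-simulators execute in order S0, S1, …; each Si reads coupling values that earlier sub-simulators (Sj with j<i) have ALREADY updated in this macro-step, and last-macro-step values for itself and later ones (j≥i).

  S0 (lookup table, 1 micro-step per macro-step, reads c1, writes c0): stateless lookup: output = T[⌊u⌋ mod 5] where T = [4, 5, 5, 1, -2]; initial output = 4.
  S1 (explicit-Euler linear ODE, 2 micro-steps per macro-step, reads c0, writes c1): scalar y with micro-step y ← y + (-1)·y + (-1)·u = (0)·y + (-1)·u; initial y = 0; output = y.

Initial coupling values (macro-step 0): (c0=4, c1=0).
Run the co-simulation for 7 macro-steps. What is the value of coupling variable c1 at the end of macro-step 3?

c1 at macro-step 3 = -4

macro 1: S0 reads c1=0 → after 1×micro: 4; S1 reads c0=4 → after 2×micro: -4 ⇒ (c0=4, c1=-4)
macro 2: S0 reads c1=-4 → after 1×micro: 5; S1 reads c0=5 → after 2×micro: -5 ⇒ (c0=5, c1=-5)
macro 3: S0 reads c1=-5 → after 1×micro: 4; S1 reads c0=4 → after 2×micro: -4 ⇒ (c0=4, c1=-4)
macro 4: S0 reads c1=-4 → after 1×micro: 5; S1 reads c0=5 → after 2×micro: -5 ⇒ (c0=5, c1=-5)
macro 5: S0 reads c1=-5 → after 1×micro: 4; S1 reads c0=4 → after 2×micro: -4 ⇒ (c0=4, c1=-4)
macro 6: S0 reads c1=-4 → after 1×micro: 5; S1 reads c0=5 → after 2×micro: -5 ⇒ (c0=5, c1=-5)
macro 7: S0 reads c1=-5 → after 1×micro: 4; S1 reads c0=4 → after 2×micro: -4 ⇒ (c0=4, c1=-4)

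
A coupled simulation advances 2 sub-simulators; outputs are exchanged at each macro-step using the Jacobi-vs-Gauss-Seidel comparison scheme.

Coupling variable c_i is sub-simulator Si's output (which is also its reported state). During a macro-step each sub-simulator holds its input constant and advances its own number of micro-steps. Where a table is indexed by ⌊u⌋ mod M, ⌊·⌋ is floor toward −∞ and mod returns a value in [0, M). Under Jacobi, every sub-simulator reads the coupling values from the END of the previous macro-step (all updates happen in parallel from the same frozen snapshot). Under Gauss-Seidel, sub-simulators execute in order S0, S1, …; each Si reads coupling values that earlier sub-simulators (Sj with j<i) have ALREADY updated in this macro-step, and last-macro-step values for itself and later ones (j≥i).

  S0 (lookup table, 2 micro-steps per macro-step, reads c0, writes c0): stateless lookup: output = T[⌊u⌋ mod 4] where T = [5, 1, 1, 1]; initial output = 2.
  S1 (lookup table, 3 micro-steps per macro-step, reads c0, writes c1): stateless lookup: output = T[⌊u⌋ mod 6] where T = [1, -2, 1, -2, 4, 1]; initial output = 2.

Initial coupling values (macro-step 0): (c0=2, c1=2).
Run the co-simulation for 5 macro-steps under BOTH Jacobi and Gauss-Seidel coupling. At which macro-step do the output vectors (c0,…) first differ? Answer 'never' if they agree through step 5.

first divergence at macro-step: 1

[Jacobi] macro 1: S0 reads c0=2 → after 2×micro: 1; S1 reads c0=2 → after 3×micro: 1 ⇒ (c0=1, c1=1)
[Jacobi] macro 2: S0 reads c0=1 → after 2×micro: 1; S1 reads c0=1 → after 3×micro: -2 ⇒ (c0=1, c1=-2)
[Jacobi] macro 3: S0 reads c0=1 → after 2×micro: 1; S1 reads c0=1 → after 3×micro: -2 ⇒ (c0=1, c1=-2)
[Jacobi] macro 4: S0 reads c0=1 → after 2×micro: 1; S1 reads c0=1 → after 3×micro: -2 ⇒ (c0=1, c1=-2)
[Jacobi] macro 5: S0 reads c0=1 → after 2×micro: 1; S1 reads c0=1 → after 3×micro: -2 ⇒ (c0=1, c1=-2)
[Gauss-Seidel] macro 1: S0 reads c0=2 → after 2×micro: 1; S1 reads c0=1 → after 3×micro: -2 ⇒ (c0=1, c1=-2)
[Gauss-Seidel] macro 2: S0 reads c0=1 → after 2×micro: 1; S1 reads c0=1 → after 3×micro: -2 ⇒ (c0=1, c1=-2)
[Gauss-Seidel] macro 3: S0 reads c0=1 → after 2×micro: 1; S1 reads c0=1 → after 3×micro: -2 ⇒ (c0=1, c1=-2)
[Gauss-Seidel] macro 4: S0 reads c0=1 → after 2×micro: 1; S1 reads c0=1 → after 3×micro: -2 ⇒ (c0=1, c1=-2)
[Gauss-Seidel] macro 5: S0 reads c0=1 → after 2×micro: 1; S1 reads c0=1 → after 3×micro: -2 ⇒ (c0=1, c1=-2)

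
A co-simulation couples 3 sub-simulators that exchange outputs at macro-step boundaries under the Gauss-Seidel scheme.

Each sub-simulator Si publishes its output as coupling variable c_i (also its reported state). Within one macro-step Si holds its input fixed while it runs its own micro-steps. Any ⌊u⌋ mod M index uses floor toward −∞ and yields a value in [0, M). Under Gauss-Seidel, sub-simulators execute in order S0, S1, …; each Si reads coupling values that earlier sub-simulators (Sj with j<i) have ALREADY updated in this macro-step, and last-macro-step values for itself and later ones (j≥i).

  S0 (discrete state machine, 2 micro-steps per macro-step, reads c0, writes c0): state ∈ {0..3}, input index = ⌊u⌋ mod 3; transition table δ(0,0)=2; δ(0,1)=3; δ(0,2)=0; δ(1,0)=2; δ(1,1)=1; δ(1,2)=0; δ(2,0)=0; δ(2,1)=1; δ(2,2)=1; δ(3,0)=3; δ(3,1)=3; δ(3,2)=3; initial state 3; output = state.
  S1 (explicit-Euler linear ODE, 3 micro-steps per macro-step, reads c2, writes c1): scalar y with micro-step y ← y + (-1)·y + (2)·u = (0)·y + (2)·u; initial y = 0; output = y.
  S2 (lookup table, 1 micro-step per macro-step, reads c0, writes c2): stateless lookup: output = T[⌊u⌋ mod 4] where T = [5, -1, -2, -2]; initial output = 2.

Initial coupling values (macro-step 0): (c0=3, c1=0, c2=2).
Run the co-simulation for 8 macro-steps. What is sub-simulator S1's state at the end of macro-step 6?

macro 1: S0 reads c0=3 → after 2×micro: 3; S1 reads c2=2 → after 3×micro: 4; S2 reads c0=3 → after 1×micro: -2 ⇒ (c0=3, c1=4, c2=-2)
macro 2: S0 reads c0=3 → after 2×micro: 3; S1 reads c2=-2 → after 3×micro: -4; S2 reads c0=3 → after 1×micro: -2 ⇒ (c0=3, c1=-4, c2=-2)
macro 3: S0 reads c0=3 → after 2×micro: 3; S1 reads c2=-2 → after 3×micro: -4; S2 reads c0=3 → after 1×micro: -2 ⇒ (c0=3, c1=-4, c2=-2)
macro 4: S0 reads c0=3 → after 2×micro: 3; S1 reads c2=-2 → after 3×micro: -4; S2 reads c0=3 → after 1×micro: -2 ⇒ (c0=3, c1=-4, c2=-2)
macro 5: S0 reads c0=3 → after 2×micro: 3; S1 reads c2=-2 → after 3×micro: -4; S2 reads c0=3 → after 1×micro: -2 ⇒ (c0=3, c1=-4, c2=-2)
macro 6: S0 reads c0=3 → after 2×micro: 3; S1 reads c2=-2 → after 3×micro: -4; S2 reads c0=3 → after 1×micro: -2 ⇒ (c0=3, c1=-4, c2=-2)
macro 7: S0 reads c0=3 → after 2×micro: 3; S1 reads c2=-2 → after 3×micro: -4; S2 reads c0=3 → after 1×micro: -2 ⇒ (c0=3, c1=-4, c2=-2)
macro 8: S0 reads c0=3 → after 2×micro: 3; S1 reads c2=-2 → after 3×micro: -4; S2 reads c0=3 → after 1×micro: -2 ⇒ (c0=3, c1=-4, c2=-2)

S1 state at macro-step 6 = -4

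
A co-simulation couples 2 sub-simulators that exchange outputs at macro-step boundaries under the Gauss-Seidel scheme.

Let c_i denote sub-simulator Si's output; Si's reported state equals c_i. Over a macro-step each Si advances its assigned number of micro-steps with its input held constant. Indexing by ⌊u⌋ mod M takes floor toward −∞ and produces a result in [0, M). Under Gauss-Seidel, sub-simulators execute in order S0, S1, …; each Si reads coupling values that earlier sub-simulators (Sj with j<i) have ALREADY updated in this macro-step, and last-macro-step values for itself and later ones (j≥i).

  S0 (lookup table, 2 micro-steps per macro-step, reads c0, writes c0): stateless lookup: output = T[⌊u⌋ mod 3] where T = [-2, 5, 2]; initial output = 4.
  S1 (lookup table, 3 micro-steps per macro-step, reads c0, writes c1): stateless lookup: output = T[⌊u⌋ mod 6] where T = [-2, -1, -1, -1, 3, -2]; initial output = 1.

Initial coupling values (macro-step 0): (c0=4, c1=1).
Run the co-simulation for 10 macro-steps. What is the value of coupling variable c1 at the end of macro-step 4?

c1 at macro-step 4 = -1

macro 1: S0 reads c0=4 → after 2×micro: 5; S1 reads c0=5 → after 3×micro: -2 ⇒ (c0=5, c1=-2)
macro 2: S0 reads c0=5 → after 2×micro: 2; S1 reads c0=2 → after 3×micro: -1 ⇒ (c0=2, c1=-1)
macro 3: S0 reads c0=2 → after 2×micro: 2; S1 reads c0=2 → after 3×micro: -1 ⇒ (c0=2, c1=-1)
macro 4: S0 reads c0=2 → after 2×micro: 2; S1 reads c0=2 → after 3×micro: -1 ⇒ (c0=2, c1=-1)
macro 5: S0 reads c0=2 → after 2×micro: 2; S1 reads c0=2 → after 3×micro: -1 ⇒ (c0=2, c1=-1)
macro 6: S0 reads c0=2 → after 2×micro: 2; S1 reads c0=2 → after 3×micro: -1 ⇒ (c0=2, c1=-1)
macro 7: S0 reads c0=2 → after 2×micro: 2; S1 reads c0=2 → after 3×micro: -1 ⇒ (c0=2, c1=-1)
macro 8: S0 reads c0=2 → after 2×micro: 2; S1 reads c0=2 → after 3×micro: -1 ⇒ (c0=2, c1=-1)
macro 9: S0 reads c0=2 → after 2×micro: 2; S1 reads c0=2 → after 3×micro: -1 ⇒ (c0=2, c1=-1)
macro 10: S0 reads c0=2 → after 2×micro: 2; S1 reads c0=2 → after 3×micro: -1 ⇒ (c0=2, c1=-1)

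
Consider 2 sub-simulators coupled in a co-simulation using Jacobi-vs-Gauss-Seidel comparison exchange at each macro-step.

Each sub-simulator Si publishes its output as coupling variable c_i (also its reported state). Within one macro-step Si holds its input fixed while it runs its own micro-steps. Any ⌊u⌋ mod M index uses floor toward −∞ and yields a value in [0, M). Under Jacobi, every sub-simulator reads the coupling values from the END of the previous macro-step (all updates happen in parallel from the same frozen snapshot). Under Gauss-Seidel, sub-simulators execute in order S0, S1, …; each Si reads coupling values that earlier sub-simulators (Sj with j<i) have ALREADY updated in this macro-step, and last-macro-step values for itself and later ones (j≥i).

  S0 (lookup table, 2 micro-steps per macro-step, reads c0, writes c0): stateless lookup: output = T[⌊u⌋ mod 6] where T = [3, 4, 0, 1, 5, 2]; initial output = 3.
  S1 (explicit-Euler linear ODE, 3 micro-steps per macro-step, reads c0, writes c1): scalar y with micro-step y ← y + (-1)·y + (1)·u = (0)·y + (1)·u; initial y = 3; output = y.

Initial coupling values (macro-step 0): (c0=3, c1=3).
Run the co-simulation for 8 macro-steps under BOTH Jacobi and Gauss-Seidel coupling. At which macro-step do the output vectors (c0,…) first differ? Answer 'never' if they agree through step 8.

[Jacobi] macro 1: S0 reads c0=3 → after 2×micro: 1; S1 reads c0=3 → after 3×micro: 3 ⇒ (c0=1, c1=3)
[Jacobi] macro 2: S0 reads c0=1 → after 2×micro: 4; S1 reads c0=1 → after 3×micro: 1 ⇒ (c0=4, c1=1)
[Jacobi] macro 3: S0 reads c0=4 → after 2×micro: 5; S1 reads c0=4 → after 3×micro: 4 ⇒ (c0=5, c1=4)
[Jacobi] macro 4: S0 reads c0=5 → after 2×micro: 2; S1 reads c0=5 → after 3×micro: 5 ⇒ (c0=2, c1=5)
[Jacobi] macro 5: S0 reads c0=2 → after 2×micro: 0; S1 reads c0=2 → after 3×micro: 2 ⇒ (c0=0, c1=2)
[Jacobi] macro 6: S0 reads c0=0 → after 2×micro: 3; S1 reads c0=0 → after 3×micro: 0 ⇒ (c0=3, c1=0)
[Jacobi] macro 7: S0 reads c0=3 → after 2×micro: 1; S1 reads c0=3 → after 3×micro: 3 ⇒ (c0=1, c1=3)
[Jacobi] macro 8: S0 reads c0=1 → after 2×micro: 4; S1 reads c0=1 → after 3×micro: 1 ⇒ (c0=4, c1=1)
[Gauss-Seidel] macro 1: S0 reads c0=3 → after 2×micro: 1; S1 reads c0=1 → after 3×micro: 1 ⇒ (c0=1, c1=1)
[Gauss-Seidel] macro 2: S0 reads c0=1 → after 2×micro: 4; S1 reads c0=4 → after 3×micro: 4 ⇒ (c0=4, c1=4)
[Gauss-Seidel] macro 3: S0 reads c0=4 → after 2×micro: 5; S1 reads c0=5 → after 3×micro: 5 ⇒ (c0=5, c1=5)
[Gauss-Seidel] macro 4: S0 reads c0=5 → after 2×micro: 2; S1 reads c0=2 → after 3×micro: 2 ⇒ (c0=2, c1=2)
[Gauss-Seidel] macro 5: S0 reads c0=2 → after 2×micro: 0; S1 reads c0=0 → after 3×micro: 0 ⇒ (c0=0, c1=0)
[Gauss-Seidel] macro 6: S0 reads c0=0 → after 2×micro: 3; S1 reads c0=3 → after 3×micro: 3 ⇒ (c0=3, c1=3)
[Gauss-Seidel] macro 7: S0 reads c0=3 → after 2×micro: 1; S1 reads c0=1 → after 3×micro: 1 ⇒ (c0=1, c1=1)
[Gauss-Seidel] macro 8: S0 reads c0=1 → after 2×micro: 4; S1 reads c0=4 → after 3×micro: 4 ⇒ (c0=4, c1=4)

first divergence at macro-step: 1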